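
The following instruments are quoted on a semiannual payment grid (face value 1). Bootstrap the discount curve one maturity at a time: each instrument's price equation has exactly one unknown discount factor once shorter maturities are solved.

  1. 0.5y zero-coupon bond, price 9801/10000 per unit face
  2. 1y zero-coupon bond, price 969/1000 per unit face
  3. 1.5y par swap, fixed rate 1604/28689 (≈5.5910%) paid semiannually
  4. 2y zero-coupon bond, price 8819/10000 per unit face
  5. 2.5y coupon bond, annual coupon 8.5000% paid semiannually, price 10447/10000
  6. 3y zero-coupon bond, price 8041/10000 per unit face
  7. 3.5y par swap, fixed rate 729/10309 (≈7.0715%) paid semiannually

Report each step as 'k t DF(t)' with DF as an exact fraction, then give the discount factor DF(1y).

step 1 [0.5y] zero: DF = P = 9801/10000 ≈ 0.980100
step 2 [1y] zero: DF = P = 969/1000 ≈ 0.969000
step 3 [1.5y] swap r/2=802/28689: DF=(1 − 802/28689·(0.980100+0.969000))/(1+802/28689) = 4599/5000 ≈ 0.919800
step 4 [2y] zero: DF = P = 8819/10000 ≈ 0.881900
step 5 [2.5y] bond c/2=17/400: DF=(10447/10000 − 17/400·(0.980100+0.969000+0.919800+0.881900))/(1+17/400) = 2123/2500 ≈ 0.849200
step 6 [3y] zero: DF = P = 8041/10000 ≈ 0.804100
step 7 [3.5y] swap r/2=729/20618: DF=(1 − 729/20618·(0.980100+0.969000+0.919800+0.881900+0.849200+0.804100))/(1+729/20618) = 7813/10000 ≈ 0.781300

1 1/2 9801/10000
2 1 969/1000
3 3/2 4599/5000
4 2 8819/10000
5 5/2 2123/2500
6 3 8041/10000
7 7/2 7813/10000
DF(1y) = 969/1000 ≈ 0.969000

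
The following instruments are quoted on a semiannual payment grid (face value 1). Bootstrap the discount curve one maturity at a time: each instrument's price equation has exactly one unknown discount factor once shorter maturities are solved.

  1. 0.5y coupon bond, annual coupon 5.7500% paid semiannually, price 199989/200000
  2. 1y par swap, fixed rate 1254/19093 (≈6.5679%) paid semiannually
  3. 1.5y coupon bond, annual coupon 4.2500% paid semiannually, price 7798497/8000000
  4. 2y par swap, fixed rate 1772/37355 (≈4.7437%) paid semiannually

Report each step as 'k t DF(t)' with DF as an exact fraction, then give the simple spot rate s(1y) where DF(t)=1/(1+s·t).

step 1 [0.5y] bond c/2=23/800: DF=(199989/200000 − 23/800·(0))/(1+23/800) = 243/250 ≈ 0.972000
step 2 [1y] swap r/2=627/19093: DF=(1 − 627/19093·(0.972000))/(1+627/19093) = 9373/10000 ≈ 0.937300
step 3 [1.5y] bond c/2=17/800: DF=(7798497/8000000 − 17/800·(0.972000+0.937300))/(1+17/800) = 2287/2500 ≈ 0.914800
step 4 [2y] swap r/2=886/37355: DF=(1 − 886/37355·(0.972000+0.937300+0.914800))/(1+886/37355) = 4557/5000 ≈ 0.911400

1 1/2 243/250
2 1 9373/10000
3 3/2 2287/2500
4 2 4557/5000
s(1y) = (1/(9373/10000) − 1)/(1) = 627/9373 ≈ 6.6894%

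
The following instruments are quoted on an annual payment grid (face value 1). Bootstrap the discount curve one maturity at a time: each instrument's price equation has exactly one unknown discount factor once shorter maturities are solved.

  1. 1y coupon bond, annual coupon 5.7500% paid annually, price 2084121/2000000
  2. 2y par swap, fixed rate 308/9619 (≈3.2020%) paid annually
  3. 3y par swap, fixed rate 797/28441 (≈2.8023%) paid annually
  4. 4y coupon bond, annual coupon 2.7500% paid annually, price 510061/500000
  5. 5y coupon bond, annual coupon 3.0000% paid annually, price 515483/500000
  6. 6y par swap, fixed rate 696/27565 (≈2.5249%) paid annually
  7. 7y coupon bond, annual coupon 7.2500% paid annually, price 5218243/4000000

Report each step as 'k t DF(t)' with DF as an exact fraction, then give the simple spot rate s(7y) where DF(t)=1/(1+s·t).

step 1 [1y] bond c/1=23/400: DF=(2084121/2000000 − 23/400·(0))/(1+23/400) = 4927/5000 ≈ 0.985400
step 2 [2y] swap r/1=308/9619: DF=(1 − 308/9619·(0.985400))/(1+308/9619) = 1173/1250 ≈ 0.938400
step 3 [3y] swap r/1=797/28441: DF=(1 − 797/28441·(0.985400+0.938400))/(1+797/28441) = 9203/10000 ≈ 0.920300
step 4 [4y] bond c/1=11/400: DF=(510061/500000 − 11/400·(0.985400+0.938400+0.920300))/(1+11/400) = 9167/10000 ≈ 0.916700
step 5 [5y] bond c/1=3/100: DF=(515483/500000 − 3/100·(0.985400+0.938400+0.920300+0.916700))/(1+3/100) = 4457/5000 ≈ 0.891400
step 6 [6y] swap r/1=696/27565: DF=(1 − 696/27565·(0.985400+0.938400+0.920300+0.916700+0.891400))/(1+696/27565) = 538/625 ≈ 0.860800
step 7 [7y] bond c/1=29/400: DF=(5218243/4000000 − 29/400·(0.985400+0.938400+0.920300+0.916700+0.891400+0.860800))/(1+29/400) = 8437/10000 ≈ 0.843700

1 1 4927/5000
2 2 1173/1250
3 3 9203/10000
4 4 9167/10000
5 5 4457/5000
6 6 538/625
7 7 8437/10000
s(7y) = (1/(8437/10000) − 1)/(7) = 1563/59059 ≈ 2.6465%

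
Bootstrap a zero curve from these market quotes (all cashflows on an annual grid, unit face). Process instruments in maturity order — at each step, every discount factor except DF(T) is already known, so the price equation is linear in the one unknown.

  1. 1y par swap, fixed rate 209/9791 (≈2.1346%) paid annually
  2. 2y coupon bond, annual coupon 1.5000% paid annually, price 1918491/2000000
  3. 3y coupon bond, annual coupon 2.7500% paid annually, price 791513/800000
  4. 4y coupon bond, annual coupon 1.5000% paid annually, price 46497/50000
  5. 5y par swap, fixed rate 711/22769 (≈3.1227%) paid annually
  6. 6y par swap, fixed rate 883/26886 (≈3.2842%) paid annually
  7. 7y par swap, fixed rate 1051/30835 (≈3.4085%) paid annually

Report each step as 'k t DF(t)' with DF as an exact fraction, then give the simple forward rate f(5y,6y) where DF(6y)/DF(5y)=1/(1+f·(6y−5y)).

step 1 [1y] swap r/1=209/9791: DF=(1 − 209/9791·(0))/(1+209/9791) = 9791/10000 ≈ 0.979100
step 2 [2y] bond c/1=3/200: DF=(1918491/2000000 − 3/200·(0.979100))/(1+3/200) = 4653/5000 ≈ 0.930600
step 3 [3y] bond c/1=11/400: DF=(791513/800000 − 11/400·(0.979100+0.930600))/(1+11/400) = 4559/5000 ≈ 0.911800
step 4 [4y] bond c/1=3/200: DF=(46497/50000 − 3/200·(0.979100+0.930600+0.911800))/(1+3/200) = 1749/2000 ≈ 0.874500
step 5 [5y] swap r/1=711/22769: DF=(1 − 711/22769·(0.979100+0.930600+0.911800+0.874500))/(1+711/22769) = 4289/5000 ≈ 0.857800
step 6 [6y] swap r/1=883/26886: DF=(1 − 883/26886·(0.979100+0.930600+0.911800+0.874500+0.857800))/(1+883/26886) = 4117/5000 ≈ 0.823400
step 7 [7y] swap r/1=1051/30835: DF=(1 − 1051/30835·(0.979100+0.930600+0.911800+0.874500+0.857800+0.823400))/(1+1051/30835) = 3949/5000 ≈ 0.789800

1 1 9791/10000
2 2 4653/5000
3 3 4559/5000
4 4 1749/2000
5 5 4289/5000
6 6 4117/5000
7 7 3949/5000
f(5y,6y) = ((4289/5000)/(4117/5000) − 1)/(1) = 172/4117 ≈ 4.1778%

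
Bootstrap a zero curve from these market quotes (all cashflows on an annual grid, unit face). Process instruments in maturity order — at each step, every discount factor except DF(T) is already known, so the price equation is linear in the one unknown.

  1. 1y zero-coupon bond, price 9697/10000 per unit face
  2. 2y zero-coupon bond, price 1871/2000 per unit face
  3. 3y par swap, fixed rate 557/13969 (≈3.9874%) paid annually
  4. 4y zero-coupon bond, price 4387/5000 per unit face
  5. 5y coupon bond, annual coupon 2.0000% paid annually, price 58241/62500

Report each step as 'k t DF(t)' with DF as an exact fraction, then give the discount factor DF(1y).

step 1 [1y] zero: DF = P = 9697/10000 ≈ 0.969700
step 2 [2y] zero: DF = P = 1871/2000 ≈ 0.935500
step 3 [3y] swap r/1=557/13969: DF=(1 − 557/13969·(0.969700+0.935500))/(1+557/13969) = 4443/5000 ≈ 0.888600
step 4 [4y] zero: DF = P = 4387/5000 ≈ 0.877400
step 5 [5y] bond c/1=1/50: DF=(58241/62500 − 1/50·(0.969700+0.935500+0.888600+0.877400))/(1+1/50) = 526/625 ≈ 0.841600

1 1 9697/10000
2 2 1871/2000
3 3 4443/5000
4 4 4387/5000
5 5 526/625
DF(1y) = 9697/10000 ≈ 0.969700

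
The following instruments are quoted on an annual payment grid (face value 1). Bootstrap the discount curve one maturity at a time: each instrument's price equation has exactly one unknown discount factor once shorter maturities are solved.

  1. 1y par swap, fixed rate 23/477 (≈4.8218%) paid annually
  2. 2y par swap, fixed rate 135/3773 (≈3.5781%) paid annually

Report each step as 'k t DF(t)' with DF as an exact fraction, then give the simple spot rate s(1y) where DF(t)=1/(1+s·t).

1 1 477/500
2 2 373/400
s(1y) = (1/(477/500) − 1)/(1) = 23/477 ≈ 4.8218%

step 1 [1y] swap r/1=23/477: DF=(1 − 23/477·(0))/(1+23/477) = 477/500 ≈ 0.954000
step 2 [2y] swap r/1=135/3773: DF=(1 − 135/3773·(0.954000))/(1+135/3773) = 373/400 ≈ 0.932500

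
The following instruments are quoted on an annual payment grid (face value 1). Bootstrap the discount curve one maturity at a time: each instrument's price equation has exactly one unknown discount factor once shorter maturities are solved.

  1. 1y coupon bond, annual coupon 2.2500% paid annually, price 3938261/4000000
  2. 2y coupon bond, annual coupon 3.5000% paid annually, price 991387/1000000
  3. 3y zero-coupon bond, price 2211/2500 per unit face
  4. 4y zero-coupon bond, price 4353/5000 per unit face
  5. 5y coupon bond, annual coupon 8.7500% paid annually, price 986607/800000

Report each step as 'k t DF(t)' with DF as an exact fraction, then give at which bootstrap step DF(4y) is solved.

step 1 [1y] bond c/1=9/400: DF=(3938261/4000000 − 9/400·(0))/(1+9/400) = 9629/10000 ≈ 0.962900
step 2 [2y] bond c/1=7/200: DF=(991387/1000000 − 7/200·(0.962900))/(1+7/200) = 9253/10000 ≈ 0.925300
step 3 [3y] zero: DF = P = 2211/2500 ≈ 0.884400
step 4 [4y] zero: DF = P = 4353/5000 ≈ 0.870600
step 5 [5y] bond c/1=7/80: DF=(986607/800000 − 7/80·(0.962900+0.925300+0.884400+0.870600))/(1+7/80) = 8409/10000 ≈ 0.840900

1 1 9629/10000
2 2 9253/10000
3 3 2211/2500
4 4 4353/5000
5 5 8409/10000
DF(4y) is solved at step 4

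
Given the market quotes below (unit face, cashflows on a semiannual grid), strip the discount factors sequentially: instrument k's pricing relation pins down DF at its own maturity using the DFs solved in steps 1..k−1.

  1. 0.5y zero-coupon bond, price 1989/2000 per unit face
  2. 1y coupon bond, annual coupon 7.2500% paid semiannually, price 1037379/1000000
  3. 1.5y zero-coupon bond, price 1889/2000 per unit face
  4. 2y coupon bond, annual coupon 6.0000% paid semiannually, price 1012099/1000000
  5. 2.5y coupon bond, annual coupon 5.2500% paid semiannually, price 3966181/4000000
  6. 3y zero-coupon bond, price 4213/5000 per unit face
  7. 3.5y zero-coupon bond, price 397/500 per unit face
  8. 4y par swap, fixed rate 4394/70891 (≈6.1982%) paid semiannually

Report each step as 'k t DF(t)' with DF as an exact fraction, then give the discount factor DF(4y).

1 1/2 1989/2000
2 1 9663/10000
3 3/2 1889/2000
4 2 449/500
5 5/2 8689/10000
6 3 4213/5000
7 7/2 397/500
8 4 7803/10000
DF(4y) = 7803/10000 ≈ 0.780300

step 1 [0.5y] zero: DF = P = 1989/2000 ≈ 0.994500
step 2 [1y] bond c/2=29/800: DF=(1037379/1000000 − 29/800·(0.994500))/(1+29/800) = 9663/10000 ≈ 0.966300
step 3 [1.5y] zero: DF = P = 1889/2000 ≈ 0.944500
step 4 [2y] bond c/2=3/100: DF=(1012099/1000000 − 3/100·(0.994500+0.966300+0.944500))/(1+3/100) = 449/500 ≈ 0.898000
step 5 [2.5y] bond c/2=21/800: DF=(3966181/4000000 − 21/800·(0.994500+0.966300+0.944500+0.898000))/(1+21/800) = 8689/10000 ≈ 0.868900
step 6 [3y] zero: DF = P = 4213/5000 ≈ 0.842600
step 7 [3.5y] zero: DF = P = 397/500 ≈ 0.794000
step 8 [4y] swap r/2=2197/70891: DF=(1 − 2197/70891·(0.994500+0.966300+0.944500+0.898000+0.868900+0.842600+0.794000))/(1+2197/70891) = 7803/10000 ≈ 0.780300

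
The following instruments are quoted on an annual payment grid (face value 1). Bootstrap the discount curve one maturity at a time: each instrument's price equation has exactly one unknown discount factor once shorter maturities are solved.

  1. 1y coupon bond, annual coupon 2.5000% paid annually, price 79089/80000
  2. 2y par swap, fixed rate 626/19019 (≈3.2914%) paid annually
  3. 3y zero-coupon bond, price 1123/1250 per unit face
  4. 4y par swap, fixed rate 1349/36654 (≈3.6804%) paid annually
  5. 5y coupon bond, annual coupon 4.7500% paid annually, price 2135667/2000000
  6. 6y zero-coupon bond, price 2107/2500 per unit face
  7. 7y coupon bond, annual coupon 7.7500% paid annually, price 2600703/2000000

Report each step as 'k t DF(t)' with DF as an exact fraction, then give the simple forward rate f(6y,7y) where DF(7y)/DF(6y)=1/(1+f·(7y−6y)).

1 1 1929/2000
2 2 4687/5000
3 3 1123/1250
4 4 8651/10000
5 5 2133/2500
6 6 2107/2500
7 7 2053/2500
f(6y,7y) = ((2107/2500)/(2053/2500) − 1)/(1) = 54/2053 ≈ 2.6303%

step 1 [1y] bond c/1=1/40: DF=(79089/80000 − 1/40·(0))/(1+1/40) = 1929/2000 ≈ 0.964500
step 2 [2y] swap r/1=626/19019: DF=(1 − 626/19019·(0.964500))/(1+626/19019) = 4687/5000 ≈ 0.937400
step 3 [3y] zero: DF = P = 1123/1250 ≈ 0.898400
step 4 [4y] swap r/1=1349/36654: DF=(1 − 1349/36654·(0.964500+0.937400+0.898400))/(1+1349/36654) = 8651/10000 ≈ 0.865100
step 5 [5y] bond c/1=19/400: DF=(2135667/2000000 − 19/400·(0.964500+0.937400+0.898400+0.865100))/(1+19/400) = 2133/2500 ≈ 0.853200
step 6 [6y] zero: DF = P = 2107/2500 ≈ 0.842800
step 7 [7y] bond c/1=31/400: DF=(2600703/2000000 − 31/400·(0.964500+0.937400+0.898400+0.865100+0.853200+0.842800))/(1+31/400) = 2053/2500 ≈ 0.821200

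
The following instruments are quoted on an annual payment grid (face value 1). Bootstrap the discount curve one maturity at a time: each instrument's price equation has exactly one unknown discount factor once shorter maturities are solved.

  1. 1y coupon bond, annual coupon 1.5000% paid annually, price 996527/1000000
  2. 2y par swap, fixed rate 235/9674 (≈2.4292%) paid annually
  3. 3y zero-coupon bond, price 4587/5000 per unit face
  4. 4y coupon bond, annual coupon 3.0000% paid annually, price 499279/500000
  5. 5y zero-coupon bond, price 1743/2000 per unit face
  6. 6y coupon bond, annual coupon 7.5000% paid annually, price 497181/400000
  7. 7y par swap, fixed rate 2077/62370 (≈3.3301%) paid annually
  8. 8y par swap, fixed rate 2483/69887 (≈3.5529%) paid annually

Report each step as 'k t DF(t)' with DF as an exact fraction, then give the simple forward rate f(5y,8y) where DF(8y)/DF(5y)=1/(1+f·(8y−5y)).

step 1 [1y] bond c/1=3/200: DF=(996527/1000000 − 3/200·(0))/(1+3/200) = 4909/5000 ≈ 0.981800
step 2 [2y] swap r/1=235/9674: DF=(1 − 235/9674·(0.981800))/(1+235/9674) = 953/1000 ≈ 0.953000
step 3 [3y] zero: DF = P = 4587/5000 ≈ 0.917400
step 4 [4y] bond c/1=3/100: DF=(499279/500000 − 3/100·(0.981800+0.953000+0.917400))/(1+3/100) = 554/625 ≈ 0.886400
step 5 [5y] zero: DF = P = 1743/2000 ≈ 0.871500
step 6 [6y] bond c/1=3/40: DF=(497181/400000 − 3/40·(0.981800+0.953000+0.917400+0.886400+0.871500))/(1+3/40) = 4173/5000 ≈ 0.834600
step 7 [7y] swap r/1=2077/62370: DF=(1 − 2077/62370·(0.981800+0.953000+0.917400+0.886400+0.871500+0.834600))/(1+2077/62370) = 7923/10000 ≈ 0.792300
step 8 [8y] swap r/1=2483/69887: DF=(1 − 2483/69887·(0.981800+0.953000+0.917400+0.886400+0.871500+0.834600+0.792300))/(1+2483/69887) = 7517/10000 ≈ 0.751700

1 1 4909/5000
2 2 953/1000
3 3 4587/5000
4 4 554/625
5 5 1743/2000
6 6 4173/5000
7 7 7923/10000
8 8 7517/10000
f(5y,8y) = ((1743/2000)/(7517/10000) − 1)/(3) = 1198/22551 ≈ 5.3124%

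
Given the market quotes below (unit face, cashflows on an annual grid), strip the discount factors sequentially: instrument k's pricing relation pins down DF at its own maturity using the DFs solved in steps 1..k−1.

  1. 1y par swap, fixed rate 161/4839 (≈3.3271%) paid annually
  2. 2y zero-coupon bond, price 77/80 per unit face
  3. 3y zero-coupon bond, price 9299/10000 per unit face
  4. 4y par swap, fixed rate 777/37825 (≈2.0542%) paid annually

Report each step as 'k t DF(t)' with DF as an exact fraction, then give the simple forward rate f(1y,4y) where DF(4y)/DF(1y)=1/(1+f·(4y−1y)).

1 1 4839/5000
2 2 77/80
3 3 9299/10000
4 4 9223/10000
f(1y,4y) = ((4839/5000)/(9223/10000) − 1)/(3) = 455/27669 ≈ 1.6444%

step 1 [1y] swap r/1=161/4839: DF=(1 − 161/4839·(0))/(1+161/4839) = 4839/5000 ≈ 0.967800
step 2 [2y] zero: DF = P = 77/80 ≈ 0.962500
step 3 [3y] zero: DF = P = 9299/10000 ≈ 0.929900
step 4 [4y] swap r/1=777/37825: DF=(1 − 777/37825·(0.967800+0.962500+0.929900))/(1+777/37825) = 9223/10000 ≈ 0.922300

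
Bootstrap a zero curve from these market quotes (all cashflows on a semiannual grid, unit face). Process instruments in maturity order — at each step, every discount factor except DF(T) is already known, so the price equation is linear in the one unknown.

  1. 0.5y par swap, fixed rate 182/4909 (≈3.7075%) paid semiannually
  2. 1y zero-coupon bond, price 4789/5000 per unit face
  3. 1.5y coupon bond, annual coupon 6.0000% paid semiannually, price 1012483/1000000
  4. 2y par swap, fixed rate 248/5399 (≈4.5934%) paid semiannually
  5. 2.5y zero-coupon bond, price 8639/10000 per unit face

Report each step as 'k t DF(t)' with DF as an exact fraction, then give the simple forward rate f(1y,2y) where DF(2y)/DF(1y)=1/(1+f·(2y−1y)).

step 1 [0.5y] swap r/2=91/4909: DF=(1 − 91/4909·(0))/(1+91/4909) = 4909/5000 ≈ 0.981800
step 2 [1y] zero: DF = P = 4789/5000 ≈ 0.957800
step 3 [1.5y] bond c/2=3/100: DF=(1012483/1000000 − 3/100·(0.981800+0.957800))/(1+3/100) = 1853/2000 ≈ 0.926500
step 4 [2y] swap r/2=124/5399: DF=(1 − 124/5399·(0.981800+0.957800+0.926500))/(1+124/5399) = 2283/2500 ≈ 0.913200
step 5 [2.5y] zero: DF = P = 8639/10000 ≈ 0.863900

1 1/2 4909/5000
2 1 4789/5000
3 3/2 1853/2000
4 2 2283/2500
5 5/2 8639/10000
f(1y,2y) = ((4789/5000)/(2283/2500) − 1)/(1) = 223/4566 ≈ 4.8839%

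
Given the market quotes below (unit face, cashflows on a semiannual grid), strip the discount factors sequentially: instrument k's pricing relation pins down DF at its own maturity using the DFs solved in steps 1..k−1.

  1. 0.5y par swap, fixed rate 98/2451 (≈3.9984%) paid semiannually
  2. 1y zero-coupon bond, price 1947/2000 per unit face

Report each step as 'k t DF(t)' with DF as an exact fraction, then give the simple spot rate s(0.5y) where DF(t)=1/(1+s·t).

1 1/2 2451/2500
2 1 1947/2000
s(0.5y) = (1/(2451/2500) − 1)/(1/2) = 98/2451 ≈ 3.9984%

step 1 [0.5y] swap r/2=49/2451: DF=(1 − 49/2451·(0))/(1+49/2451) = 2451/2500 ≈ 0.980400
step 2 [1y] zero: DF = P = 1947/2000 ≈ 0.973500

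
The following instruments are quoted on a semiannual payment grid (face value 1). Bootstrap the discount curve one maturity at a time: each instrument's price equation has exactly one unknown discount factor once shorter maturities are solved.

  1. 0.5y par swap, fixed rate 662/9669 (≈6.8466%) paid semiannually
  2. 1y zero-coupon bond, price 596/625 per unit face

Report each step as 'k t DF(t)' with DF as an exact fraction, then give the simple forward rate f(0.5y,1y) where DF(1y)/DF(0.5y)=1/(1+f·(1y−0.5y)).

1 1/2 9669/10000
2 1 596/625
f(0.5y,1y) = ((9669/10000)/(596/625) − 1)/(1/2) = 133/4768 ≈ 2.7894%

step 1 [0.5y] swap r/2=331/9669: DF=(1 − 331/9669·(0))/(1+331/9669) = 9669/10000 ≈ 0.966900
step 2 [1y] zero: DF = P = 596/625 ≈ 0.953600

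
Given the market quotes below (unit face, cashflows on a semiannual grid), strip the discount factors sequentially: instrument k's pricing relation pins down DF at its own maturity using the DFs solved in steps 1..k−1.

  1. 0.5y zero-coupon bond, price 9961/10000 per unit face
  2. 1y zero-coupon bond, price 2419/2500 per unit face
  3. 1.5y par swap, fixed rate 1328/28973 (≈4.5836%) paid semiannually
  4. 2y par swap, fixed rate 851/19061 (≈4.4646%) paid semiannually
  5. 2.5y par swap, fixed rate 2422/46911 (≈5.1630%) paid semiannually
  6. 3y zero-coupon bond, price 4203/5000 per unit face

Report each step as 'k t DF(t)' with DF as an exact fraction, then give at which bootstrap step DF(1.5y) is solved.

1 1/2 9961/10000
2 1 2419/2500
3 3/2 1167/1250
4 2 9149/10000
5 5/2 8789/10000
6 3 4203/5000
DF(1.5y) is solved at step 3

step 1 [0.5y] zero: DF = P = 9961/10000 ≈ 0.996100
step 2 [1y] zero: DF = P = 2419/2500 ≈ 0.967600
step 3 [1.5y] swap r/2=664/28973: DF=(1 − 664/28973·(0.996100+0.967600))/(1+664/28973) = 1167/1250 ≈ 0.933600
step 4 [2y] swap r/2=851/38122: DF=(1 − 851/38122·(0.996100+0.967600+0.933600))/(1+851/38122) = 9149/10000 ≈ 0.914900
step 5 [2.5y] swap r/2=1211/46911: DF=(1 − 1211/46911·(0.996100+0.967600+0.933600+0.914900))/(1+1211/46911) = 8789/10000 ≈ 0.878900
step 6 [3y] zero: DF = P = 4203/5000 ≈ 0.840600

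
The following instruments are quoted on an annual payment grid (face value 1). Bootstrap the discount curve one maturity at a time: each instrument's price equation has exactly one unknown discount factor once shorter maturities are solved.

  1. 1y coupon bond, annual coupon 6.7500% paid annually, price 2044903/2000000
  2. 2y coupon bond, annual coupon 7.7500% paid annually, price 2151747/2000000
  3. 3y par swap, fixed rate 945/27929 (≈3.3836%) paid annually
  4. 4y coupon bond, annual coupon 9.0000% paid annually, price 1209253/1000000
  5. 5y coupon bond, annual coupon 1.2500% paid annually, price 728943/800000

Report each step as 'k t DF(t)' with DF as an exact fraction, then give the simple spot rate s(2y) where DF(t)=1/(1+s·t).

step 1 [1y] bond c/1=27/400: DF=(2044903/2000000 − 27/400·(0))/(1+27/400) = 4789/5000 ≈ 0.957800
step 2 [2y] bond c/1=31/400: DF=(2151747/2000000 − 31/400·(0.957800))/(1+31/400) = 581/625 ≈ 0.929600
step 3 [3y] swap r/1=945/27929: DF=(1 − 945/27929·(0.957800+0.929600))/(1+945/27929) = 1811/2000 ≈ 0.905500
step 4 [4y] bond c/1=9/100: DF=(1209253/1000000 − 9/100·(0.957800+0.929600+0.905500))/(1+9/100) = 2197/2500 ≈ 0.878800
step 5 [5y] bond c/1=1/80: DF=(728943/800000 − 1/80·(0.957800+0.929600+0.905500+0.878800))/(1+1/80) = 4273/5000 ≈ 0.854600

1 1 4789/5000
2 2 581/625
3 3 1811/2000
4 4 2197/2500
5 5 4273/5000
s(2y) = (1/(581/625) − 1)/(2) = 22/581 ≈ 3.7866%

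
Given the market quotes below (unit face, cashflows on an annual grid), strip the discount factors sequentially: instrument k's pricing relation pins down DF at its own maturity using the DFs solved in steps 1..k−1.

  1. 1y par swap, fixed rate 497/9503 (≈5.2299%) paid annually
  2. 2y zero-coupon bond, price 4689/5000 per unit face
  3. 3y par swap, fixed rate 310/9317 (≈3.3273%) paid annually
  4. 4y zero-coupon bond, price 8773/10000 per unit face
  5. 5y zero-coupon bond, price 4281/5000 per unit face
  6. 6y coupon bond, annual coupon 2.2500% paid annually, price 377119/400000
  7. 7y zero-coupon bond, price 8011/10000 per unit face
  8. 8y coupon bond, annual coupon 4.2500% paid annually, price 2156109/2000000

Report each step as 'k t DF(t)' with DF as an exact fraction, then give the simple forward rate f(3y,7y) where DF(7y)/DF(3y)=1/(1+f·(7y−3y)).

step 1 [1y] swap r/1=497/9503: DF=(1 − 497/9503·(0))/(1+497/9503) = 9503/10000 ≈ 0.950300
step 2 [2y] zero: DF = P = 4689/5000 ≈ 0.937800
step 3 [3y] swap r/1=310/9317: DF=(1 − 310/9317·(0.950300+0.937800))/(1+310/9317) = 907/1000 ≈ 0.907000
step 4 [4y] zero: DF = P = 8773/10000 ≈ 0.877300
step 5 [5y] zero: DF = P = 4281/5000 ≈ 0.856200
step 6 [6y] bond c/1=9/400: DF=(377119/400000 − 9/400·(0.950300+0.937800+0.907000+0.877300+0.856200))/(1+9/400) = 514/625 ≈ 0.822400
step 7 [7y] zero: DF = P = 8011/10000 ≈ 0.801100
step 8 [8y] bond c/1=17/400: DF=(2156109/2000000 − 17/400·(0.950300+0.937800+0.907000+0.877300+0.856200+0.822400+0.801100))/(1+17/400) = 7833/10000 ≈ 0.783300

1 1 9503/10000
2 2 4689/5000
3 3 907/1000
4 4 8773/10000
5 5 4281/5000
6 6 514/625
7 7 8011/10000
8 8 7833/10000
f(3y,7y) = ((907/1000)/(8011/10000) − 1)/(4) = 1059/32044 ≈ 3.3048%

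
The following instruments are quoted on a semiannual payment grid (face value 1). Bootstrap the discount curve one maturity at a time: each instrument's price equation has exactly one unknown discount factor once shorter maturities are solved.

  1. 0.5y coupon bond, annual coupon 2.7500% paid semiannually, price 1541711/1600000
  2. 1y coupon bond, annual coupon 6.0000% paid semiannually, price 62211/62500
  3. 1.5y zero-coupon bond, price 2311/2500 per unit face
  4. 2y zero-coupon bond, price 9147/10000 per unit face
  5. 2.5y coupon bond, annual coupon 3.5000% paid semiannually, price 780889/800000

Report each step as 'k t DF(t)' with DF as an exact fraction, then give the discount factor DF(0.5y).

1 1/2 1901/2000
2 1 9387/10000
3 3/2 2311/2500
4 2 9147/10000
5 5/2 1119/1250
DF(0.5y) = 1901/2000 ≈ 0.950500

step 1 [0.5y] bond c/2=11/800: DF=(1541711/1600000 − 11/800·(0))/(1+11/800) = 1901/2000 ≈ 0.950500
step 2 [1y] bond c/2=3/100: DF=(62211/62500 − 3/100·(0.950500))/(1+3/100) = 9387/10000 ≈ 0.938700
step 3 [1.5y] zero: DF = P = 2311/2500 ≈ 0.924400
step 4 [2y] zero: DF = P = 9147/10000 ≈ 0.914700
step 5 [2.5y] bond c/2=7/400: DF=(780889/800000 − 7/400·(0.950500+0.938700+0.924400+0.914700))/(1+7/400) = 1119/1250 ≈ 0.895200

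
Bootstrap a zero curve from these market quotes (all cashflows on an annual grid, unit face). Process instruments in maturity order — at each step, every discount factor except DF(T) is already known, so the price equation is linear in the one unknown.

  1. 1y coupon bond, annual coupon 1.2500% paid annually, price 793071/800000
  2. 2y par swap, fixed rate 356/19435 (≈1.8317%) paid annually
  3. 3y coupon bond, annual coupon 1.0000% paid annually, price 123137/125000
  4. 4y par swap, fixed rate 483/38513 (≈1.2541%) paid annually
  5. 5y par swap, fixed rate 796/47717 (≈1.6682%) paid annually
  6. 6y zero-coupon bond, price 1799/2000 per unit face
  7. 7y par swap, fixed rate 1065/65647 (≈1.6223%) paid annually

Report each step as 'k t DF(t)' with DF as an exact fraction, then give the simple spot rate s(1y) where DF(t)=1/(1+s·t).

1 1 9791/10000
2 2 2411/2500
3 3 9561/10000
4 4 9517/10000
5 5 2301/2500
6 6 1799/2000
7 7 1787/2000
s(1y) = (1/(9791/10000) − 1)/(1) = 209/9791 ≈ 2.1346%

step 1 [1y] bond c/1=1/80: DF=(793071/800000 − 1/80·(0))/(1+1/80) = 9791/10000 ≈ 0.979100
step 2 [2y] swap r/1=356/19435: DF=(1 − 356/19435·(0.979100))/(1+356/19435) = 2411/2500 ≈ 0.964400
step 3 [3y] bond c/1=1/100: DF=(123137/125000 − 1/100·(0.979100+0.964400))/(1+1/100) = 9561/10000 ≈ 0.956100
step 4 [4y] swap r/1=483/38513: DF=(1 − 483/38513·(0.979100+0.964400+0.956100))/(1+483/38513) = 9517/10000 ≈ 0.951700
step 5 [5y] swap r/1=796/47717: DF=(1 − 796/47717·(0.979100+0.964400+0.956100+0.951700))/(1+796/47717) = 2301/2500 ≈ 0.920400
step 6 [6y] zero: DF = P = 1799/2000 ≈ 0.899500
step 7 [7y] swap r/1=1065/65647: DF=(1 − 1065/65647·(0.979100+0.964400+0.956100+0.951700+0.920400+0.899500))/(1+1065/65647) = 1787/2000 ≈ 0.893500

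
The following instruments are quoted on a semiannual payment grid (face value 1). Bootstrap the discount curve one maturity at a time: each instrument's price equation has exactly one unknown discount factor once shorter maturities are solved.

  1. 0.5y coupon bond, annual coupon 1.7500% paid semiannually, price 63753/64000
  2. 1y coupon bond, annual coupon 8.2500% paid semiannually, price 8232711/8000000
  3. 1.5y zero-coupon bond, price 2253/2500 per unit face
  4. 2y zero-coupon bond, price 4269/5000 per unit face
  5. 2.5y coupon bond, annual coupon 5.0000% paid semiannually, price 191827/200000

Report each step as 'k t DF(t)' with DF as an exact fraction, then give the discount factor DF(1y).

step 1 [0.5y] bond c/2=7/800: DF=(63753/64000 − 7/800·(0))/(1+7/800) = 79/80 ≈ 0.987500
step 2 [1y] bond c/2=33/800: DF=(8232711/8000000 − 33/800·(0.987500))/(1+33/800) = 2373/2500 ≈ 0.949200
step 3 [1.5y] zero: DF = P = 2253/2500 ≈ 0.901200
step 4 [2y] zero: DF = P = 4269/5000 ≈ 0.853800
step 5 [2.5y] bond c/2=1/40: DF=(191827/200000 − 1/40·(0.987500+0.949200+0.901200+0.853800))/(1+1/40) = 8457/10000 ≈ 0.845700

1 1/2 79/80
2 1 2373/2500
3 3/2 2253/2500
4 2 4269/5000
5 5/2 8457/10000
DF(1y) = 2373/2500 ≈ 0.949200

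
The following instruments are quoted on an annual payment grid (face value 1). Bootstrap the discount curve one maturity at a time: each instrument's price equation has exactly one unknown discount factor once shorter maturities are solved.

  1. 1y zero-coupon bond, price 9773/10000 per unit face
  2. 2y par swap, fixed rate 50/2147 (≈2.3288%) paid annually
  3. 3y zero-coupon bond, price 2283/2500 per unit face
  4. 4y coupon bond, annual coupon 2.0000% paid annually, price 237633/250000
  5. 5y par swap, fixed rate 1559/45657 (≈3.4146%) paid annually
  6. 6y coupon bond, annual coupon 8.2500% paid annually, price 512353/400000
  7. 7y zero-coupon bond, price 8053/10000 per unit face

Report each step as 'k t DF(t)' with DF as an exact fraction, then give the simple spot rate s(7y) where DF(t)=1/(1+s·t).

step 1 [1y] zero: DF = P = 9773/10000 ≈ 0.977300
step 2 [2y] swap r/1=50/2147: DF=(1 − 50/2147·(0.977300))/(1+50/2147) = 191/200 ≈ 0.955000
step 3 [3y] zero: DF = P = 2283/2500 ≈ 0.913200
step 4 [4y] bond c/1=1/50: DF=(237633/250000 − 1/50·(0.977300+0.955000+0.913200))/(1+1/50) = 8761/10000 ≈ 0.876100
step 5 [5y] swap r/1=1559/45657: DF=(1 − 1559/45657·(0.977300+0.955000+0.913200+0.876100))/(1+1559/45657) = 8441/10000 ≈ 0.844100
step 6 [6y] bond c/1=33/400: DF=(512353/400000 − 33/400·(0.977300+0.955000+0.913200+0.876100+0.844100))/(1+33/400) = 8353/10000 ≈ 0.835300
step 7 [7y] zero: DF = P = 8053/10000 ≈ 0.805300

1 1 9773/10000
2 2 191/200
3 3 2283/2500
4 4 8761/10000
5 5 8441/10000
6 6 8353/10000
7 7 8053/10000
s(7y) = (1/(8053/10000) − 1)/(7) = 1947/56371 ≈ 3.4539%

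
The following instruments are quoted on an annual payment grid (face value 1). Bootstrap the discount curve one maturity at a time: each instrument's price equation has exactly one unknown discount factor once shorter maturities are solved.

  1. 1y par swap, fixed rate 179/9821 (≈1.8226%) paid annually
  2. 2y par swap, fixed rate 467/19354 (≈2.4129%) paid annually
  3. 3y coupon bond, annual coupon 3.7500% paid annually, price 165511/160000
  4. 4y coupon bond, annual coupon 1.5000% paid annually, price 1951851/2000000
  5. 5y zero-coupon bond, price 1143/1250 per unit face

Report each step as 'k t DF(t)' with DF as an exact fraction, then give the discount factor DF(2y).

step 1 [1y] swap r/1=179/9821: DF=(1 − 179/9821·(0))/(1+179/9821) = 9821/10000 ≈ 0.982100
step 2 [2y] swap r/1=467/19354: DF=(1 − 467/19354·(0.982100))/(1+467/19354) = 9533/10000 ≈ 0.953300
step 3 [3y] bond c/1=3/80: DF=(165511/160000 − 3/80·(0.982100+0.953300))/(1+3/80) = 9271/10000 ≈ 0.927100
step 4 [4y] bond c/1=3/200: DF=(1951851/2000000 − 3/200·(0.982100+0.953300+0.927100))/(1+3/200) = 1149/1250 ≈ 0.919200
step 5 [5y] zero: DF = P = 1143/1250 ≈ 0.914400

1 1 9821/10000
2 2 9533/10000
3 3 9271/10000
4 4 1149/1250
5 5 1143/1250
DF(2y) = 9533/10000 ≈ 0.953300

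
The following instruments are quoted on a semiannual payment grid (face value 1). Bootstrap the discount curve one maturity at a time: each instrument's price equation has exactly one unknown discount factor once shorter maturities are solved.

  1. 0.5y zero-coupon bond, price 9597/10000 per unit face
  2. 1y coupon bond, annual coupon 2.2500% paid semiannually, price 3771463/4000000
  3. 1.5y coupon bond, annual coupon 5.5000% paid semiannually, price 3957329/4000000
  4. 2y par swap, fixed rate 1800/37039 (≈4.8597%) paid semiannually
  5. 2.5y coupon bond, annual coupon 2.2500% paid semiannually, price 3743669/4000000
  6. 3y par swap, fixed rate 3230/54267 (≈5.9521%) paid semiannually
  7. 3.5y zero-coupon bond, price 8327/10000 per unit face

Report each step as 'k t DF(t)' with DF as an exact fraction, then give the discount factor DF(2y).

step 1 [0.5y] zero: DF = P = 9597/10000 ≈ 0.959700
step 2 [1y] bond c/2=9/800: DF=(3771463/4000000 − 9/800·(0.959700))/(1+9/800) = 9217/10000 ≈ 0.921700
step 3 [1.5y] bond c/2=11/400: DF=(3957329/4000000 − 11/400·(0.959700+0.921700))/(1+11/400) = 73/80 ≈ 0.912500
step 4 [2y] swap r/2=900/37039: DF=(1 − 900/37039·(0.959700+0.921700+0.912500))/(1+900/37039) = 91/100 ≈ 0.910000
step 5 [2.5y] bond c/2=9/800: DF=(3743669/4000000 − 9/800·(0.959700+0.921700+0.912500+0.910000))/(1+9/800) = 8843/10000 ≈ 0.884300
step 6 [3y] swap r/2=1615/54267: DF=(1 − 1615/54267·(0.959700+0.921700+0.912500+0.910000+0.884300))/(1+1615/54267) = 1677/2000 ≈ 0.838500
step 7 [3.5y] zero: DF = P = 8327/10000 ≈ 0.832700

1 1/2 9597/10000
2 1 9217/10000
3 3/2 73/80
4 2 91/100
5 5/2 8843/10000
6 3 1677/2000
7 7/2 8327/10000
DF(2y) = 91/100 ≈ 0.910000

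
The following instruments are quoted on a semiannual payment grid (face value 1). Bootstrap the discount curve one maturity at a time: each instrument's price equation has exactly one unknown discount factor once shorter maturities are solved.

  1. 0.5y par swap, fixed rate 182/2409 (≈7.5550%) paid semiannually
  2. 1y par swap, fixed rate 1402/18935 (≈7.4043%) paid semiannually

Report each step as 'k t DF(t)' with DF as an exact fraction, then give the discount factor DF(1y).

step 1 [0.5y] swap r/2=91/2409: DF=(1 − 91/2409·(0))/(1+91/2409) = 2409/2500 ≈ 0.963600
step 2 [1y] swap r/2=701/18935: DF=(1 − 701/18935·(0.963600))/(1+701/18935) = 9299/10000 ≈ 0.929900

1 1/2 2409/2500
2 1 9299/10000
DF(1y) = 9299/10000 ≈ 0.929900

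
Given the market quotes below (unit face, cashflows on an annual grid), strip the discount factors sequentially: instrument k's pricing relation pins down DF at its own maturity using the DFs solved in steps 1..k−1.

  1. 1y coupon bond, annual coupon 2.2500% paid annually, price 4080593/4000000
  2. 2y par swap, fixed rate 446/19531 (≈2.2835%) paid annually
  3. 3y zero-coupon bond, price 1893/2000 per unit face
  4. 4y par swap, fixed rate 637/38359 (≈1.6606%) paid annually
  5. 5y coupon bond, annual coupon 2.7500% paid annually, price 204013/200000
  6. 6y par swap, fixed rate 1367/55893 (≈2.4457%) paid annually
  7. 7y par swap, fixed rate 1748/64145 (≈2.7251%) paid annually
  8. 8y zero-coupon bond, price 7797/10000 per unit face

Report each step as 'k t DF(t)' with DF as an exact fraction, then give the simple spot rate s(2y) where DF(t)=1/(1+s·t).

1 1 9977/10000
2 2 4777/5000
3 3 1893/2000
4 4 9363/10000
5 5 8901/10000
6 6 8633/10000
7 7 2063/2500
8 8 7797/10000
s(2y) = (1/(4777/5000) − 1)/(2) = 223/9554 ≈ 2.3341%

step 1 [1y] bond c/1=9/400: DF=(4080593/4000000 − 9/400·(0))/(1+9/400) = 9977/10000 ≈ 0.997700
step 2 [2y] swap r/1=446/19531: DF=(1 − 446/19531·(0.997700))/(1+446/19531) = 4777/5000 ≈ 0.955400
step 3 [3y] zero: DF = P = 1893/2000 ≈ 0.946500
step 4 [4y] swap r/1=637/38359: DF=(1 − 637/38359·(0.997700+0.955400+0.946500))/(1+637/38359) = 9363/10000 ≈ 0.936300
step 5 [5y] bond c/1=11/400: DF=(204013/200000 − 11/400·(0.997700+0.955400+0.946500+0.936300))/(1+11/400) = 8901/10000 ≈ 0.890100
step 6 [6y] swap r/1=1367/55893: DF=(1 − 1367/55893·(0.997700+0.955400+0.946500+0.936300+0.890100))/(1+1367/55893) = 8633/10000 ≈ 0.863300
step 7 [7y] swap r/1=1748/64145: DF=(1 − 1748/64145·(0.997700+0.955400+0.946500+0.936300+0.890100+0.863300))/(1+1748/64145) = 2063/2500 ≈ 0.825200
step 8 [8y] zero: DF = P = 7797/10000 ≈ 0.779700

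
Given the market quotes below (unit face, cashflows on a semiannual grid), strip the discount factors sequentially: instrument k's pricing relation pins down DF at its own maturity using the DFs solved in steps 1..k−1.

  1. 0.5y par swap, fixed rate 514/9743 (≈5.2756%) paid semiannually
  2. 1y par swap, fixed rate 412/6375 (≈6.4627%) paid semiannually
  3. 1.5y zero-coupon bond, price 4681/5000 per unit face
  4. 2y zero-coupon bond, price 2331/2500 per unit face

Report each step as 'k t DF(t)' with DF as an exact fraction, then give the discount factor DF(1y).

1 1/2 9743/10000
2 1 4691/5000
3 3/2 4681/5000
4 2 2331/2500
DF(1y) = 4691/5000 ≈ 0.938200

step 1 [0.5y] swap r/2=257/9743: DF=(1 − 257/9743·(0))/(1+257/9743) = 9743/10000 ≈ 0.974300
step 2 [1y] swap r/2=206/6375: DF=(1 − 206/6375·(0.974300))/(1+206/6375) = 4691/5000 ≈ 0.938200
step 3 [1.5y] zero: DF = P = 4681/5000 ≈ 0.936200
step 4 [2y] zero: DF = P = 2331/2500 ≈ 0.932400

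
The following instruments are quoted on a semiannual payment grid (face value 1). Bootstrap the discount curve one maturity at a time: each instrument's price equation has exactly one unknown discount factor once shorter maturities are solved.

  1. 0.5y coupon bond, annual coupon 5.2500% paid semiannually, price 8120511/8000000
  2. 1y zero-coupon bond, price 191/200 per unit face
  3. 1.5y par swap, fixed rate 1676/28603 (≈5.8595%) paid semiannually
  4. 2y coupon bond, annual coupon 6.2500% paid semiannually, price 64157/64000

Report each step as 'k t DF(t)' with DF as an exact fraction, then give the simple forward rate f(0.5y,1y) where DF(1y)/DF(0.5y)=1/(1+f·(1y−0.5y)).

1 1/2 9891/10000
2 1 191/200
3 3/2 4581/5000
4 2 4427/5000
f(0.5y,1y) = ((9891/10000)/(191/200) − 1)/(1/2) = 341/4775 ≈ 7.1414%

step 1 [0.5y] bond c/2=21/800: DF=(8120511/8000000 − 21/800·(0))/(1+21/800) = 9891/10000 ≈ 0.989100
step 2 [1y] zero: DF = P = 191/200 ≈ 0.955000
step 3 [1.5y] swap r/2=838/28603: DF=(1 − 838/28603·(0.989100+0.955000))/(1+838/28603) = 4581/5000 ≈ 0.916200
step 4 [2y] bond c/2=1/32: DF=(64157/64000 − 1/32·(0.989100+0.955000+0.916200))/(1+1/32) = 4427/5000 ≈ 0.885400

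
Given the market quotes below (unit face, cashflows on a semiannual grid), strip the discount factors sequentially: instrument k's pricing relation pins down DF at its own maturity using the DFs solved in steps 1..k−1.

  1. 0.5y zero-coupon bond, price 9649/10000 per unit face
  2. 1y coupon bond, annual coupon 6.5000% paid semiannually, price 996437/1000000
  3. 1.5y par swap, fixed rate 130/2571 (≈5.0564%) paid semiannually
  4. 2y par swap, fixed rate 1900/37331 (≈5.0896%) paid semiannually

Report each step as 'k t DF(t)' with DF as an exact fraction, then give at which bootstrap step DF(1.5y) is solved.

step 1 [0.5y] zero: DF = P = 9649/10000 ≈ 0.964900
step 2 [1y] bond c/2=13/400: DF=(996437/1000000 − 13/400·(0.964900))/(1+13/400) = 9347/10000 ≈ 0.934700
step 3 [1.5y] swap r/2=65/2571: DF=(1 − 65/2571·(0.964900+0.934700))/(1+65/2571) = 1857/2000 ≈ 0.928500
step 4 [2y] swap r/2=950/37331: DF=(1 − 950/37331·(0.964900+0.934700+0.928500))/(1+950/37331) = 181/200 ≈ 0.905000

1 1/2 9649/10000
2 1 9347/10000
3 3/2 1857/2000
4 2 181/200
DF(1.5y) is solved at step 3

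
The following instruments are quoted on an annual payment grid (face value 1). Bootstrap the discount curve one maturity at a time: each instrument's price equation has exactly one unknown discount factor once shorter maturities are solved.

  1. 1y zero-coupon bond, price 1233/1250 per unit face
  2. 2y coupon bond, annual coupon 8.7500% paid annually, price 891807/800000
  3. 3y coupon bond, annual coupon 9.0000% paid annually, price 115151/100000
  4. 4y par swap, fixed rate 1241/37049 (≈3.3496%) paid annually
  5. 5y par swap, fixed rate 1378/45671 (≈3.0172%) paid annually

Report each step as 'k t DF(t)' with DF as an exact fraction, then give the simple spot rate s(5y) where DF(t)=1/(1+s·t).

1 1 1233/1250
2 2 9457/10000
3 3 8969/10000
4 4 8759/10000
5 5 4311/5000
s(5y) = (1/(4311/5000) − 1)/(5) = 689/21555 ≈ 3.1965%

step 1 [1y] zero: DF = P = 1233/1250 ≈ 0.986400
step 2 [2y] bond c/1=7/80: DF=(891807/800000 − 7/80·(0.986400))/(1+7/80) = 9457/10000 ≈ 0.945700
step 3 [3y] bond c/1=9/100: DF=(115151/100000 − 9/100·(0.986400+0.945700))/(1+9/100) = 8969/10000 ≈ 0.896900
step 4 [4y] swap r/1=1241/37049: DF=(1 − 1241/37049·(0.986400+0.945700+0.896900))/(1+1241/37049) = 8759/10000 ≈ 0.875900
step 5 [5y] swap r/1=1378/45671: DF=(1 − 1378/45671·(0.986400+0.945700+0.896900+0.875900))/(1+1378/45671) = 4311/5000 ≈ 0.862200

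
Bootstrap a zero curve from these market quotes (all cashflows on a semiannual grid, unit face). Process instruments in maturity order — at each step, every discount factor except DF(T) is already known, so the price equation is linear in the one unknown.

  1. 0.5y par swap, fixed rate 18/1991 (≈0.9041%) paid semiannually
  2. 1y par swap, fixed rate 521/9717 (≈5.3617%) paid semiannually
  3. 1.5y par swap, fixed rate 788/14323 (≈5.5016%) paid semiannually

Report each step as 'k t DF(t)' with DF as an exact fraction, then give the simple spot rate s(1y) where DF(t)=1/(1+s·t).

1 1/2 1991/2000
2 1 9479/10000
3 3/2 2303/2500
s(1y) = (1/(9479/10000) − 1)/(1) = 521/9479 ≈ 5.4964%

step 1 [0.5y] swap r/2=9/1991: DF=(1 − 9/1991·(0))/(1+9/1991) = 1991/2000 ≈ 0.995500
step 2 [1y] swap r/2=521/19434: DF=(1 − 521/19434·(0.995500))/(1+521/19434) = 9479/10000 ≈ 0.947900
step 3 [1.5y] swap r/2=394/14323: DF=(1 − 394/14323·(0.995500+0.947900))/(1+394/14323) = 2303/2500 ≈ 0.921200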